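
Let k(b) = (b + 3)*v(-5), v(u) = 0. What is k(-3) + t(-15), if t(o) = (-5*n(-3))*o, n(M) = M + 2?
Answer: -75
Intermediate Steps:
n(M) = 2 + M
k(b) = 0 (k(b) = (b + 3)*0 = (3 + b)*0 = 0)
t(o) = 5*o (t(o) = (-5*(2 - 3))*o = (-5*(-1))*o = 5*o)
k(-3) + t(-15) = 0 + 5*(-15) = 0 - 75 = -75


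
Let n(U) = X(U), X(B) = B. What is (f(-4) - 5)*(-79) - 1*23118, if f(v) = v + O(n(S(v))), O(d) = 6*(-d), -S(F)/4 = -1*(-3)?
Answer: -28095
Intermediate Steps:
S(F) = -12 (S(F) = -(-4)*(-3) = -4*3 = -12)
n(U) = U
O(d) = -6*d
f(v) = 72 + v (f(v) = v - 6*(-12) = v + 72 = 72 + v)
(f(-4) - 5)*(-79) - 1*23118 = ((72 - 4) - 5)*(-79) - 1*23118 = (68 - 5)*(-79) - 23118 = 63*(-79) - 23118 = -4977 - 23118 = -28095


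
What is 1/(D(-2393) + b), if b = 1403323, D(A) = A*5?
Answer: 1/1391358 ≈ 7.1872e-7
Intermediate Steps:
D(A) = 5*A
1/(D(-2393) + b) = 1/(5*(-2393) + 1403323) = 1/(-11965 + 1403323) = 1/1391358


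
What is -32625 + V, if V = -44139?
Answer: -76764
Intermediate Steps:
-32625 + V = -32625 - 44139 = -76764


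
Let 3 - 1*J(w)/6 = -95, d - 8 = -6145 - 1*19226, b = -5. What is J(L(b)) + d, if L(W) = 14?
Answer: -24775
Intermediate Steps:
d = -25363 (d = 8 + (-6145 - 1*19226) = 8 + (-6145 - 19226) = 8 - 25371 = -25363)
J(w) = 588 (J(w) = 18 - 6*(-95) = 18 + 570 = 588)
J(L(b)) + d = 588 - 25363 = -24775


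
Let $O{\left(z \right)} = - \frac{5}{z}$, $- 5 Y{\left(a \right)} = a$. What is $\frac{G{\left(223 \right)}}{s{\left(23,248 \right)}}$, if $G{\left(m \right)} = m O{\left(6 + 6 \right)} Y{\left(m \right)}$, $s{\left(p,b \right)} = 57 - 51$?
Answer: $\frac{49729}{72} \approx 690.68$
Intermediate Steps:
$s{\left(p,b \right)} = 6$
$Y{\left(a \right)} = - \frac{a}{5}$
$G{\left(m \right)} = \frac{m^{2}}{12}$ ($G{\left(m \right)} = m \left(- \frac{5}{6 + 6}\right) \left(- \frac{m}{5}\right) = m \left(- \frac{5}{12}\right) \left(- \frac{m}{5}\right) = - \frac{5 m}{12} \left(- \frac{m}{5}\right) = \frac{m^{2}}{12}$)
$\frac{G{\left(223 \right)}}{s{\left(23,248 \right)}} = \frac{\frac{1}{12} \cdot 223^{2}}{6} = \frac{1}{12} \cdot 49729 \cdot \frac{1}{6} = \frac{49729}{12} \cdot \frac{1}{6} = \frac{49729}{72}$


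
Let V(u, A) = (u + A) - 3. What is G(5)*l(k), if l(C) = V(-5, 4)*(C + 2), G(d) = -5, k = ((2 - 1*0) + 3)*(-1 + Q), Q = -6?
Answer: -660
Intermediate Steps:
V(u, A) = -3 + A + u (V(u, A) = (A + u) - 3 = -3 + A + u)
k = -35 (k = ((2 - 1*0) + 3)*(-1 - 6) = ((2 + 0) + 3)*(-7) = (2 + 3)*(-7) = 5*(-7) = -35)
l(C) = -8 - 4*C (l(C) = (-3 + 4 - 5)*(C + 2) = -4*(2 + C) = -8 - 4*C)
G(5)*l(k) = -5*(-8 - 4*(-35)) = -5*(-8 + 140) = -5*132 = -660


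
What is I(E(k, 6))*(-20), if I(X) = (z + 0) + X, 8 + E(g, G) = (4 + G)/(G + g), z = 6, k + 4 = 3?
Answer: 0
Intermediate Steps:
k = -1 (k = -4 + 3 = -1)
E(g, G) = -8 + (4 + G)/(G + g)
I(X) = 6 + X (I(X) = (6 + 0) + X = 6 + X)
I(E(k, 6))*(-20) = (6 + (4 - 8*(-1) - 7*6)/(6 - 1))*(-20) = (6 + (4 + 8 - 42)/5)*(-20) = (6 + (⅕)*(-30))*(-20) = (6 - 6)*(-20) = 0*(-20) = 0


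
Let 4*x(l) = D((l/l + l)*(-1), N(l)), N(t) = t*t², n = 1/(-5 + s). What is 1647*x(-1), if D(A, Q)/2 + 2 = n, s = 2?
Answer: -3843/2 ≈ -1921.5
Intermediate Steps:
n = -⅓ (n = 1/(-5 + 2) = 1/(-3) = -⅓ ≈ -0.33333)
N(t) = t³
D(A, Q) = -14/3 (D(A, Q) = -4 + 2*(-⅓) = -4 - ⅔ = -14/3)
x(l) = -7/6 (x(l) = (¼)*(-14/3) = -7/6)
1647*x(-1) = 1647*(-7/6) = -3843/2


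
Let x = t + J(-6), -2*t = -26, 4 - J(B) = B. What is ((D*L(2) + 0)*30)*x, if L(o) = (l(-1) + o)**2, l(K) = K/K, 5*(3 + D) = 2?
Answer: -16146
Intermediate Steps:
D = -13/5 (D = -3 + (1/5)*2 = -3 + 2/5 = -13/5 ≈ -2.6000)
J(B) = 4 - B
l(K) = 1
L(o) = (1 + o)**2
t = 13 (t = -1/2*(-26) = 13)
x = 23 (x = 13 + (4 - 1*(-6)) = 13 + (4 + 6) = 13 + 10 = 23)
((D*L(2) + 0)*30)*x = ((-13*(1 + 2)**2/5 + 0)*30)*23 = ((-13/5*3**2 + 0)*30)*23 = ((-13/5*9 + 0)*30)*23 = ((-117/5 + 0)*30)*23 = -117/5*30*23 = -702*23 = -16146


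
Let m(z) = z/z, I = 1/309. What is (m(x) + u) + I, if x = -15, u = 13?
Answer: 4327/309 ≈ 14.003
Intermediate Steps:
I = 1/309 ≈ 0.0032362
m(z) = 1
(m(x) + u) + I = (1 + 13) + 1/309 = 14 + 1/309 = 4327/309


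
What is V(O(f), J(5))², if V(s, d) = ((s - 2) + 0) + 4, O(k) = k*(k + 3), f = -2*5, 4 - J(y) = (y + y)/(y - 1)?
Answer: 5184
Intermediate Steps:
J(y) = 4 - 2*y/(-1 + y) (J(y) = 4 - (y + y)/(y - 1) = 4 - 2*y/(-1 + y))
f = -10
O(k) = k*(3 + k)
V(s, d) = 2 + s (V(s, d) = ((-2 + s) + 0) + 4 = (-2 + s) + 4 = 2 + s)
V(O(f), J(5))² = (2 - 10*(3 - 10))² = (2 - 10*(-7))² = (2 + 70)² = 72² = 5184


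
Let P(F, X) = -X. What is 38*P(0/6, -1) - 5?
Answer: 33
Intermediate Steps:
38*P(0/6, -1) - 5 = 38*(-1*(-1)) - 5 = 38*1 - 5 = 38 - 5 = 33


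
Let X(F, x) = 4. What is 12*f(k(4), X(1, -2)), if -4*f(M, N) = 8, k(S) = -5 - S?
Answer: -24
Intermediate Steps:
f(M, N) = -2 (f(M, N) = -1/4*8 = -2)
12*f(k(4), X(1, -2)) = 12*(-2) = -24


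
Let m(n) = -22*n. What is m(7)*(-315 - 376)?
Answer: 106414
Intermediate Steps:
m(7)*(-315 - 376) = (-22*7)*(-315 - 376) = -154*(-691) = 106414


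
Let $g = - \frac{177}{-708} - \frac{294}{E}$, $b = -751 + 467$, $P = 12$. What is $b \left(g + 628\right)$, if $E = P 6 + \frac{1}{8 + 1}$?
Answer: $- \frac{115045063}{649} \approx -1.7727 \cdot 10^{5}$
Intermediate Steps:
$E = \frac{649}{9}$ ($E = 12 \cdot 6 + \frac{1}{8 + 1} = 72 + \frac{1}{9} = \frac{649}{9} \approx 72.111$)
$b = -284$
$g = - \frac{9935}{2596}$ ($g = - \frac{177}{-708} - \frac{294}{\frac{649}{9}} = \left(-177\right) \left(- \frac{1}{708}\right) - \frac{2646}{649} = \frac{1}{4} - \frac{2646}{649} = - \frac{9935}{2596} \approx -3.827$)
$b \left(g + 628\right) = - 284 \left(- \frac{9935}{2596} + 628\right) = \left(-284\right) \frac{1620353}{2596} = - \frac{115045063}{649}$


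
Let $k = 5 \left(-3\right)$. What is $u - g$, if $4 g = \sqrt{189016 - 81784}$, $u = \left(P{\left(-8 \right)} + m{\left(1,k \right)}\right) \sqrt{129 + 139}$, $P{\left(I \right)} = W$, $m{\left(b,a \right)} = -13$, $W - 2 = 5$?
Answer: $- \sqrt{6702} - 12 \sqrt{67} \approx -180.09$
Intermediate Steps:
$k = -15$
$W = 7$ ($W = 2 + 5 = 7$)
$P{\left(I \right)} = 7$
$u = - 12 \sqrt{67}$ ($u = \left(7 - 13\right) \sqrt{129 + 139} = - 6 \sqrt{268} = - 6 \cdot 2 \sqrt{67} = - 12 \sqrt{67} \approx -98.224$)
$g = \sqrt{6702}$ ($g = \frac{\sqrt{189016 - 81784}}{4} = \frac{\sqrt{107232}}{4} = \frac{4 \sqrt{6702}}{4} = \sqrt{6702} \approx 81.866$)
$u - g = - 12 \sqrt{67} - \sqrt{6702} = - \sqrt{6702} - 12 \sqrt{67}$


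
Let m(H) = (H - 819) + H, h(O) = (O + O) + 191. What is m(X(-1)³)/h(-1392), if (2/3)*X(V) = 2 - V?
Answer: 2547/10372 ≈ 0.24556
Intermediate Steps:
h(O) = 191 + 2*O (h(O) = 2*O + 191 = 191 + 2*O)
X(V) = 3 - 3*V/2 (X(V) = 3*(2 - V)/2 = 3 - 3*V/2)
m(H) = -819 + 2*H (m(H) = (-819 + H) + H = -819 + 2*H)
m(X(-1)³)/h(-1392) = (-819 + 2*(3 - 3/2*(-1))³)/(191 + 2*(-1392)) = (-819 + 2*(3 + 3/2)³)/(191 - 2784) = (-819 + 2*(9/2)³)/(-2593) = (-819 + 2*(729/8))*(-1/2593) = (-819 + 729/4)*(-1/2593) = -2547/4*(-1/2593) = 2547/10372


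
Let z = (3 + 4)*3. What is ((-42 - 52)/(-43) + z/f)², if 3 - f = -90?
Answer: 10336225/1776889 ≈ 5.8170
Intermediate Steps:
f = 93 (f = 3 - 1*(-90) = 3 + 90 = 93)
z = 21 (z = 7*3 = 21)
((-42 - 52)/(-43) + z/f)² = ((-42 - 52)/(-43) + 21/93)² = (-94*(-1/43) + 21*(1/93))² = (94/43 + 7/31)² = (3215/1333)² = 10336225/1776889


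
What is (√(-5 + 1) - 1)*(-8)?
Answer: 8 - 16*I ≈ 8.0 - 16.0*I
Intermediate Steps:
(√(-5 + 1) - 1)*(-8) = (√(-4) - 1)*(-8) = (2*I - 1)*(-8) = (-1 + 2*I)*(-8) = 8 - 16*I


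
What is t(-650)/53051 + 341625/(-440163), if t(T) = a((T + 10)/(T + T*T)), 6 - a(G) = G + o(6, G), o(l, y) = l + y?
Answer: -254847270255337/328355206099635 ≈ -0.77613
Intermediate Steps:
a(G) = -2*G (a(G) = 6 - (G + (6 + G)) = 6 - (6 + 2*G) = 6 + (-6 - 2*G) = -2*G)
t(T) = -2*(10 + T)/(T + T**2) (t(T) = -2*(T + 10)/(T + T*T) = -2*(10 + T)/(T + T**2))
t(-650)/53051 + 341625/(-440163) = (2*(-10 - 1*(-650))/(-650*(1 - 650)))/53051 + 341625/(-440163) = (2*(-1/650)*(-10 + 650)/(-649))*(1/53051) + 341625*(-1/440163) = (2*(-1/650)*(-1/649)*640)*(1/53051) - 113875/146721 = (128/42185)*(1/53051) - 113875/146721 = 128/2237956435 - 113875/146721 = -254847270255337/328355206099635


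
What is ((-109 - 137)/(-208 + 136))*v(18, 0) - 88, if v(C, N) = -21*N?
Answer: -88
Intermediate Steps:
((-109 - 137)/(-208 + 136))*v(18, 0) - 88 = ((-109 - 137)/(-208 + 136))*(-21*0) - 88 = -246/(-72)*0 - 88 = -246*(-1/72)*0 - 88 = (41/12)*0 - 88 = 0 - 88 = -88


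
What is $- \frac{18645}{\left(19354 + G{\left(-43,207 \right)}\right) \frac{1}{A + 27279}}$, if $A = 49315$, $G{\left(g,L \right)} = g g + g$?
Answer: $- \frac{142809513}{2116} \approx -67490.0$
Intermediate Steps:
$G{\left(g,L \right)} = g + g^{2}$ ($G{\left(g,L \right)} = g^{2} + g = g + g^{2}$)
$- \frac{18645}{\left(19354 + G{\left(-43,207 \right)}\right) \frac{1}{A + 27279}} = - \frac{18645}{\left(19354 - 43 \left(1 - 43\right)\right) \frac{1}{49315 + 27279}} = - \frac{18645}{\left(19354 - -1806\right) \frac{1}{76594}} = - \frac{18645}{\left(19354 + 1806\right) \frac{1}{76594}} = - \frac{18645}{21160 \cdot \frac{1}{76594}} = - \frac{18645}{\frac{10580}{38297}} = \left(-18645\right) \frac{38297}{10580} = - \frac{142809513}{2116}$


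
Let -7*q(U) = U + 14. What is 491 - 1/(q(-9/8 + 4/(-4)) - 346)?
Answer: 9560317/19471 ≈ 491.00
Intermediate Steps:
q(U) = -2 - U/7 (q(U) = -(U + 14)/7 = -(14 + U)/7 = -2 - U/7)
491 - 1/(q(-9/8 + 4/(-4)) - 346) = 491 - 1/((-2 - (-9/8 + 4/(-4))/7) - 346) = 491 - 1/((-2 - (-9*⅛ + 4*(-¼))/7) - 346) = 491 - 1/((-2 - (-9/8 - 1)/7) - 346) = 491 - 1/((-2 - ⅐*(-17/8)) - 346) = 491 - 1/((-2 + 17/56) - 346) = 491 - 1/(-95/56 - 346) = 491 - 1/(-19471/56) = 491 - 1*(-56/19471) = 491 + 56/19471 = 9560317/19471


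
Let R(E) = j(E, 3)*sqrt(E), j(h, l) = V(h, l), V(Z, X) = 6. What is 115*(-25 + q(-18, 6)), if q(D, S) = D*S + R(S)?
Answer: -15295 + 690*sqrt(6) ≈ -13605.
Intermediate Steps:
j(h, l) = 6
R(E) = 6*sqrt(E)
q(D, S) = 6*sqrt(S) + D*S (q(D, S) = D*S + 6*sqrt(S) = 6*sqrt(S) + D*S)
115*(-25 + q(-18, 6)) = 115*(-25 + (6*sqrt(6) - 18*6)) = 115*(-25 + (6*sqrt(6) - 108)) = 115*(-25 + (-108 + 6*sqrt(6))) = 115*(-133 + 6*sqrt(6)) = -15295 + 690*sqrt(6)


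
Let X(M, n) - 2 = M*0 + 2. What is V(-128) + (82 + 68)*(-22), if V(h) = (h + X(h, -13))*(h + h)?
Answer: 28444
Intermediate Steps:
X(M, n) = 4 (X(M, n) = 2 + (M*0 + 2) = 2 + (0 + 2) = 2 + 2 = 4)
V(h) = 2*h*(4 + h) (V(h) = (h + 4)*(h + h) = (4 + h)*(2*h) = 2*h*(4 + h))
V(-128) + (82 + 68)*(-22) = 2*(-128)*(4 - 128) + (82 + 68)*(-22) = 2*(-128)*(-124) + 150*(-22) = 31744 - 3300 = 28444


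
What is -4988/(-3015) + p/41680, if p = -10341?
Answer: 7068869/5026608 ≈ 1.4063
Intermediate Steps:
-4988/(-3015) + p/41680 = -4988/(-3015) - 10341/41680 = -4988*(-1/3015) - 10341*1/41680 = 4988/3015 - 10341/41680 = 7068869/5026608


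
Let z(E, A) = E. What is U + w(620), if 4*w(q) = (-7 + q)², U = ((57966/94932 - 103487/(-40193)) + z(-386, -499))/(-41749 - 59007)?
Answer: 6019268223431354755/64074130436376 ≈ 93942.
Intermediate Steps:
U = 243444711469/64074130436376 (U = ((57966/94932 - 103487/(-40193)) - 386)/(-41749 - 59007) = ((57966*(1/94932) - 103487*(-1/40193)) - 386)/(-100756) = ((9661/15822 + 103487/40193) - 386)*(-1/100756) = (2025675887/635933646 - 386)*(-1/100756) = -243444711469/635933646*(-1/100756) = 243444711469/64074130436376 ≈ 0.0037994)
w(q) = (-7 + q)²/4
U + w(620) = 243444711469/64074130436376 + (-7 + 620)²/4 = 243444711469/64074130436376 + (¼)*613² = 243444711469/64074130436376 + (¼)*375769 = 243444711469/64074130436376 + 375769/4 = 6019268223431354755/64074130436376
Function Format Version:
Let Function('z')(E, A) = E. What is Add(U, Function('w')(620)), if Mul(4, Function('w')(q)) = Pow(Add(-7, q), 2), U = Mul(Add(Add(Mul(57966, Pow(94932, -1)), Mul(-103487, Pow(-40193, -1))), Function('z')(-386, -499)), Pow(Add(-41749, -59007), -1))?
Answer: Rational(6019268223431354755, 64074130436376) ≈ 93942.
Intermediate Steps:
U = Rational(243444711469, 64074130436376) (U = Mul(Add(Add(Mul(57966, Pow(94932, -1)), Mul(-103487, Pow(-40193, -1))), -386), Pow(Add(-41749, -59007), -1)) = Mul(Add(Add(Mul(57966, Rational(1, 94932)), Mul(-103487, Rational(-1, 40193))), -386), Pow(-100756, -1)) = Mul(Add(Add(Rational(9661, 15822), Rational(103487, 40193)), -386), Rational(-1, 100756)) = Mul(Add(Rational(2025675887, 635933646), -386), Rational(-1, 100756)) = Mul(Rational(-243444711469, 635933646), Rational(-1, 100756)) = Rational(243444711469, 64074130436376) ≈ 0.0037994)
Function('w')(q) = Mul(Rational(1, 4), Pow(Add(-7, q), 2))
Add(U, Function('w')(620)) = Add(Rational(243444711469, 64074130436376), Mul(Rational(1, 4), Pow(Add(-7, 620), 2))) = Add(Rational(243444711469, 64074130436376), Mul(Rational(1, 4), Pow(613, 2))) = Add(Rational(243444711469, 64074130436376), Mul(Rational(1, 4), 375769)) = Add(Rational(243444711469, 64074130436376), Rational(375769, 4)) = Rational(6019268223431354755, 64074130436376)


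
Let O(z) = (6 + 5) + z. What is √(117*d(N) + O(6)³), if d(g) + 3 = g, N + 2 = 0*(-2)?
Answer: 2*√1082 ≈ 65.788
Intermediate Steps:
N = -2 (N = -2 + 0*(-2) = -2 + 0 = -2)
O(z) = 11 + z
d(g) = -3 + g
√(117*d(N) + O(6)³) = √(117*(-3 - 2) + (11 + 6)³) = √(117*(-5) + 17³) = √(-585 + 4913) = √4328 = 2*√1082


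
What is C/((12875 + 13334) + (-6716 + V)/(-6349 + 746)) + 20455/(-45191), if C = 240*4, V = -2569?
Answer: -345113725735/829584247199 ≈ -0.41601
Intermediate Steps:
C = 960
C/((12875 + 13334) + (-6716 + V)/(-6349 + 746)) + 20455/(-45191) = 960/((12875 + 13334) + (-6716 - 2569)/(-6349 + 746)) + 20455/(-45191) = 960/(26209 - 9285/(-5603)) + 20455*(-1/45191) = 960/(26209 - 9285*(-1/5603)) - 20455/45191 = 960/(26209 + 9285/5603) - 20455/45191 = 960/(146858312/5603) - 20455/45191 = 960*(5603/146858312) - 20455/45191 = 672360/18357289 - 20455/45191 = -345113725735/829584247199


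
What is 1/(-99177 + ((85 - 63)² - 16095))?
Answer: -1/114788 ≈ -8.7117e-6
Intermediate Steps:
1/(-99177 + ((85 - 63)² - 16095)) = 1/(-99177 + (22² - 16095)) = 1/(-99177 + (484 - 16095)) = 1/(-99177 - 15611) = 1/(-114788) = -1/114788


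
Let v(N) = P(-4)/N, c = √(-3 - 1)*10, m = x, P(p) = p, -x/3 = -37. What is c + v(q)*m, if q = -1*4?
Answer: 111 + 20*I ≈ 111.0 + 20.0*I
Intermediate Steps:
x = 111 (x = -3*(-37) = 111)
m = 111
c = 20*I (c = √(-4)*10 = (2*I)*10 = 20*I ≈ 20.0*I)
q = -4
v(N) = -4/N
c + v(q)*m = 20*I - 4/(-4)*111 = 20*I - 4*(-¼)*111 = 20*I + 1*111 = 20*I + 111 = 111 + 20*I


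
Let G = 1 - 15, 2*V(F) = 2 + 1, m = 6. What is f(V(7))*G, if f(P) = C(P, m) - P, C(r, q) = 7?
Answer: -77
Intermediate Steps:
V(F) = 3/2 (V(F) = (2 + 1)/2 = (1/2)*3 = 3/2)
f(P) = 7 - P
G = -14
f(V(7))*G = (7 - 1*3/2)*(-14) = (7 - 3/2)*(-14) = (11/2)*(-14) = -77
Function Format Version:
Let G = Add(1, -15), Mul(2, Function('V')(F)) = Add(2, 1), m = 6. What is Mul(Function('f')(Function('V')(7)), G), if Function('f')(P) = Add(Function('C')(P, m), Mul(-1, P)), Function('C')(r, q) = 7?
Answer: -77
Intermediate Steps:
Function('V')(F) = Rational(3, 2) (Function('V')(F) = Mul(Rational(1, 2), Add(2, 1)) = Mul(Rational(1, 2), 3) = Rational(3, 2))
Function('f')(P) = Add(7, Mul(-1, P))
G = -14
Mul(Function('f')(Function('V')(7)), G) = Mul(Add(7, Mul(-1, Rational(3, 2))), -14) = Mul(Add(7, Rational(-3, 2)), -14) = Mul(Rational(11, 2), -14) = -77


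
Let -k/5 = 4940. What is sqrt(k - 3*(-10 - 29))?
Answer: I*sqrt(24583) ≈ 156.79*I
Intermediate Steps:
k = -24700 (k = -5*4940 = -24700)
sqrt(k - 3*(-10 - 29)) = sqrt(-24700 - 3*(-10 - 29)) = sqrt(-24700 - 3*(-39)) = sqrt(-24700 + 117) = sqrt(-24583) = I*sqrt(24583)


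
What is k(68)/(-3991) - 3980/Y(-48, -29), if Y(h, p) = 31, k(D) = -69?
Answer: -15882041/123721 ≈ -128.37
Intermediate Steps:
k(68)/(-3991) - 3980/Y(-48, -29) = -69/(-3991) - 3980/31 = -69*(-1/3991) - 3980*1/31 = 69/3991 - 3980/31 = -15882041/123721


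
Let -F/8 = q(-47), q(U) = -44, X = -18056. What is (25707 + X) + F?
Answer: 8003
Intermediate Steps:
F = 352 (F = -8*(-44) = 352)
(25707 + X) + F = (25707 - 18056) + 352 = 7651 + 352 = 8003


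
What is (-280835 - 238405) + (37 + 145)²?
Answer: -486116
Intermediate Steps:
(-280835 - 238405) + (37 + 145)² = -519240 + 182² = -519240 + 33124 = -486116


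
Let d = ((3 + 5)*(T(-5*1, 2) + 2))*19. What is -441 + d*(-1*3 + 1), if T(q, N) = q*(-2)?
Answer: -4089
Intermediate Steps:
T(q, N) = -2*q
d = 1824 (d = ((3 + 5)*(-(-10) + 2))*19 = (8*(-2*(-5) + 2))*19 = (8*(10 + 2))*19 = (8*12)*19 = 96*19 = 1824)
-441 + d*(-1*3 + 1) = -441 + 1824*(-1*3 + 1) = -441 + 1824*(-3 + 1) = -441 + 1824*(-2) = -441 - 3648 = -4089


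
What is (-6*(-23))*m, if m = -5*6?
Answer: -4140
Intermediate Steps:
m = -30
(-6*(-23))*m = -6*(-23)*(-30) = 138*(-30) = -4140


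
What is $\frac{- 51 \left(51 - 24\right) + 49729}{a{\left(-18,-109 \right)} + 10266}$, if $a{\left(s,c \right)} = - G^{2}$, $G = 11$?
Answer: $\frac{48352}{10145} \approx 4.7661$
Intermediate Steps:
$a{\left(s,c \right)} = -121$ ($a{\left(s,c \right)} = - 11^{2} = \left(-1\right) 121 = -121$)
$\frac{- 51 \left(51 - 24\right) + 49729}{a{\left(-18,-109 \right)} + 10266} = \frac{- 51 \left(51 - 24\right) + 49729}{-121 + 10266} = \frac{\left(-51\right) 27 + 49729}{10145} = \left(-1377 + 49729\right) \frac{1}{10145} = 48352 \cdot \frac{1}{10145} = \frac{48352}{10145}$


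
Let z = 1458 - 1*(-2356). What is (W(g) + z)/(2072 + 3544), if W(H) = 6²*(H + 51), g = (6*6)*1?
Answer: 3473/2808 ≈ 1.2368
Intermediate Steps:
z = 3814 (z = 1458 + 2356 = 3814)
g = 36 (g = 36*1 = 36)
W(H) = 1836 + 36*H (W(H) = 36*(51 + H) = 1836 + 36*H)
(W(g) + z)/(2072 + 3544) = ((1836 + 36*36) + 3814)/(2072 + 3544) = ((1836 + 1296) + 3814)/5616 = (3132 + 3814)*(1/5616) = 6946*(1/5616) = 3473/2808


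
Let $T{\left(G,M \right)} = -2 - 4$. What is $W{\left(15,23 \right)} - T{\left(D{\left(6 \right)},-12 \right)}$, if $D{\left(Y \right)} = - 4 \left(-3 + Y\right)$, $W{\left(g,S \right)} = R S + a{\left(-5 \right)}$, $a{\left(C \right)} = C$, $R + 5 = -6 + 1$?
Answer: $-229$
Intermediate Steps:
$R = -10$ ($R = -5 + \left(-6 + 1\right) = -5 - 5 = -10$)
$W{\left(g,S \right)} = -5 - 10 S$ ($W{\left(g,S \right)} = - 10 S - 5 = -5 - 10 S$)
$D{\left(Y \right)} = 12 - 4 Y$
$T{\left(G,M \right)} = -6$ ($T{\left(G,M \right)} = -2 - 4 = -6$)
$W{\left(15,23 \right)} - T{\left(D{\left(6 \right)},-12 \right)} = \left(-5 - 230\right) - -6 = \left(-5 - 230\right) + 6 = -235 + 6 = -229$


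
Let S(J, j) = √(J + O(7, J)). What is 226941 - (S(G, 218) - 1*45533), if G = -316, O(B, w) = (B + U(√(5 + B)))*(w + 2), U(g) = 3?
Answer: 272474 - 24*I*√6 ≈ 2.7247e+5 - 58.788*I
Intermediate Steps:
O(B, w) = (2 + w)*(3 + B) (O(B, w) = (B + 3)*(w + 2) = (3 + B)*(2 + w) = (2 + w)*(3 + B))
S(J, j) = √(20 + 11*J) (S(J, j) = √(J + (6 + 2*7 + 3*J + 7*J)) = √(J + (6 + 14 + 3*J + 7*J)) = √(J + (20 + 10*J)) = √(20 + 11*J))
226941 - (S(G, 218) - 1*45533) = 226941 - (√(20 + 11*(-316)) - 1*45533) = 226941 - (√(20 - 3476) - 45533) = 226941 - (√(-3456) - 45533) = 226941 - (24*I*√6 - 45533) = 226941 - (-45533 + 24*I*√6) = 226941 + (45533 - 24*I*√6) = 272474 - 24*I*√6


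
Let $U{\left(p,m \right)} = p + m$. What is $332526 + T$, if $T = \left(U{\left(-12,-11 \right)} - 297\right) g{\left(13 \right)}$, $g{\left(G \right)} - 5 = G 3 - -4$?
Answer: $317166$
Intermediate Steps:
$g{\left(G \right)} = 9 + 3 G$ ($g{\left(G \right)} = 5 + \left(G 3 - -4\right) = 5 + \left(3 G + 4\right) = 5 + \left(4 + 3 G\right) = 9 + 3 G$)
$U{\left(p,m \right)} = m + p$
$T = -15360$ ($T = \left(\left(-11 - 12\right) - 297\right) \left(9 + 3 \cdot 13\right) = \left(-23 - 297\right) \left(9 + 39\right) = \left(-320\right) 48 = -15360$)
$332526 + T = 332526 - 15360 = 317166$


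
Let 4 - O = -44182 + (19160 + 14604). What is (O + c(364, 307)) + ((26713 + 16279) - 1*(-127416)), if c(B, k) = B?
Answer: 181194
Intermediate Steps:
O = 10422 (O = 4 - (-44182 + (19160 + 14604)) = 4 - (-44182 + 33764) = 4 - 1*(-10418) = 4 + 10418 = 10422)
(O + c(364, 307)) + ((26713 + 16279) - 1*(-127416)) = (10422 + 364) + ((26713 + 16279) - 1*(-127416)) = 10786 + (42992 + 127416) = 10786 + 170408 = 181194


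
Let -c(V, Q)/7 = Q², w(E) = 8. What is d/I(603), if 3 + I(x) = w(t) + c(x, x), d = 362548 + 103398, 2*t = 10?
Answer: -232973/1272629 ≈ -0.18306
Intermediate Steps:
t = 5 (t = (½)*10 = 5)
c(V, Q) = -7*Q²
d = 465946
I(x) = 5 - 7*x² (I(x) = -3 + (8 - 7*x²) = 5 - 7*x²)
d/I(603) = 465946/(5 - 7*603²) = 465946/(5 - 7*363609) = 465946/(5 - 2545263) = 465946/(-2545258) = 465946*(-1/2545258) = -232973/1272629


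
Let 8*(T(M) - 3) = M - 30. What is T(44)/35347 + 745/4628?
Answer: 1013673/6291766 ≈ 0.16111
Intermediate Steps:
T(M) = -3/4 + M/8 (T(M) = 3 + (M - 30)/8 = 3 + (-30 + M)/8 = 3 + (-15/4 + M/8) = -3/4 + M/8)
T(44)/35347 + 745/4628 = (-3/4 + (1/8)*44)/35347 + 745/4628 = (-3/4 + 11/2)*(1/35347) + 745*(1/4628) = (19/4)*(1/35347) + 745/4628 = 19/141388 + 745/4628 = 1013673/6291766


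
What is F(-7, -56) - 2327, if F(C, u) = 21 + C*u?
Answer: -1914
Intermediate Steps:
F(-7, -56) - 2327 = (21 - 7*(-56)) - 2327 = (21 + 392) - 2327 = 413 - 2327 = -1914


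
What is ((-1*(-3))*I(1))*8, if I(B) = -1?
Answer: -24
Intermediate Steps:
((-1*(-3))*I(1))*8 = (-1*(-3)*(-1))*8 = (3*(-1))*8 = -3*8 = -24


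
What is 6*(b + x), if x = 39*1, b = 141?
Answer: 1080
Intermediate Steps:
x = 39
6*(b + x) = 6*(141 + 39) = 6*180 = 1080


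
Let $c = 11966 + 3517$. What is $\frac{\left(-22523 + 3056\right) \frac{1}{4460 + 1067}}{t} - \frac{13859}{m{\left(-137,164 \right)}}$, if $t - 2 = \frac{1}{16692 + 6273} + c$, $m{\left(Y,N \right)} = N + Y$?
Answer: $- \frac{27239505075985703}{53067776256954} \approx -513.3$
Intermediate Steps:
$c = 15483$
$t = \frac{355613026}{22965}$ ($t = 2 + \left(\frac{1}{16692 + 6273} + 15483\right) = 2 + \left(\frac{1}{22965} + 15483\right) = 2 + \frac{355567096}{22965} = \frac{355613026}{22965} \approx 15485.0$)
$\frac{\left(-22523 + 3056\right) \frac{1}{4460 + 1067}}{t} - \frac{13859}{m{\left(-137,164 \right)}} = \frac{\left(-22523 + 3056\right) \frac{1}{4460 + 1067}}{\frac{355613026}{22965}} - \frac{13859}{164 - 137} = - \frac{19467}{5527} \cdot \frac{22965}{355613026} - \frac{13859}{27} = \left(-19467\right) \frac{1}{5527} \cdot \frac{22965}{355613026} - \frac{13859}{27} = \left(- \frac{19467}{5527}\right) \frac{22965}{355613026} - \frac{13859}{27} = - \frac{447059655}{1965473194702} - \frac{13859}{27} = - \frac{27239505075985703}{53067776256954}$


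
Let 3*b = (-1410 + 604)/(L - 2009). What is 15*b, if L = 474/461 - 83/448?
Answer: 832307840/414740663 ≈ 2.0068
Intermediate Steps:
L = 174089/206528 (L = 474*(1/461) - 83*1/448 = 474/461 - 83/448 = 174089/206528 ≈ 0.84293)
b = 166461568/1244221989 (b = ((-1410 + 604)/(174089/206528 - 2009))/3 = (-806/(-414740663/206528))/3 = (-806*(-206528/414740663))/3 = (⅓)*(166461568/414740663) = 166461568/1244221989 ≈ 0.13379)
15*b = 15*(166461568/1244221989) = 832307840/414740663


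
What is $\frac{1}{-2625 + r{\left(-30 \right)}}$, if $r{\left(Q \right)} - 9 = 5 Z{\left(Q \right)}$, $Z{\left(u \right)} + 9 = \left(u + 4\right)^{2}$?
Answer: $\frac{1}{719} \approx 0.0013908$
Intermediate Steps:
$Z{\left(u \right)} = -9 + \left(4 + u\right)^{2}$ ($Z{\left(u \right)} = -9 + \left(u + 4\right)^{2} = -9 + \left(4 + u\right)^{2}$)
$r{\left(Q \right)} = -36 + 5 \left(4 + Q\right)^{2}$ ($r{\left(Q \right)} = 9 + 5 \left(-9 + \left(4 + Q\right)^{2}\right) = 9 + \left(-45 + 5 \left(4 + Q\right)^{2}\right) = -36 + 5 \left(4 + Q\right)^{2}$)
$\frac{1}{-2625 + r{\left(-30 \right)}} = \frac{1}{-2625 - \left(36 - 5 \left(4 - 30\right)^{2}\right)} = \frac{1}{-2625 - \left(36 - 5 \left(-26\right)^{2}\right)} = \frac{1}{-2625 + \left(-36 + 5 \cdot 676\right)} = \frac{1}{-2625 + \left(-36 + 3380\right)} = \frac{1}{-2625 + 3344} = \frac{1}{719}$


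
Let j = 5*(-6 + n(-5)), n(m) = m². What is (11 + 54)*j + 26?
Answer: 6201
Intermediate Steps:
j = 95 (j = 5*(-6 + (-5)²) = 5*(-6 + 25) = 5*19 = 95)
(11 + 54)*j + 26 = (11 + 54)*95 + 26 = 65*95 + 26 = 6175 + 26 = 6201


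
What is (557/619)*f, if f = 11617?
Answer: 6470669/619 ≈ 10453.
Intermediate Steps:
(557/619)*f = (557/619)*11617 = 6470669/619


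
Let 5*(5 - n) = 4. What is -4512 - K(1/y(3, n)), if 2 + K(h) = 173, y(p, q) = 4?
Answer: -4683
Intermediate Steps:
n = 21/5 (n = 5 - ⅕*4 = 5 - ⅘ = 21/5 ≈ 4.2000)
K(h) = 171 (K(h) = -2 + 173 = 171)
-4512 - K(1/y(3, n)) = -4512 - 1*171 = -4512 - 171 = -4683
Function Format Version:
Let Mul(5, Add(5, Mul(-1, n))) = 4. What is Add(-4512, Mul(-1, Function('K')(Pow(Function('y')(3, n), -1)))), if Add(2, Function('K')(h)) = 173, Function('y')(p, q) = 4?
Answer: -4683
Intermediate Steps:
n = Rational(21, 5) (n = Add(5, Mul(Rational(-1, 5), 4)) = Add(5, Rational(-4, 5)) = Rational(21, 5) ≈ 4.2000)
Function('K')(h) = 171 (Function('K')(h) = Add(-2, 173) = 171)
Add(-4512, Mul(-1, Function('K')(Pow(Function('y')(3, n), -1)))) = Add(-4512, Mul(-1, 171)) = Add(-4512, -171) = -4683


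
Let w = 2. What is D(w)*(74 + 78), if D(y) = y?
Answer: 304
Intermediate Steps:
D(w)*(74 + 78) = 2*(74 + 78) = 2*152 = 304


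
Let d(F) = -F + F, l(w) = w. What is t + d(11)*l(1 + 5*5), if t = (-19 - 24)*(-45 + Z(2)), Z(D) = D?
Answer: 1849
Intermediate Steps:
d(F) = 0
t = 1849 (t = (-19 - 24)*(-45 + 2) = -43*(-43) = 1849)
t + d(11)*l(1 + 5*5) = 1849 + 0*(1 + 5*5) = 1849 + 0*(1 + 25) = 1849 + 0*26 = 1849 + 0 = 1849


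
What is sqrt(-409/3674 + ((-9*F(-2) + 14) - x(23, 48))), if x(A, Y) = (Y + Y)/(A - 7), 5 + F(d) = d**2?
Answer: sqrt(227968026)/3674 ≈ 4.1096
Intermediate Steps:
F(d) = -5 + d**2
x(A, Y) = 2*Y/(-7 + A) (x(A, Y) = (2*Y)/(-7 + A) = 2*Y/(-7 + A))
sqrt(-409/3674 + ((-9*F(-2) + 14) - x(23, 48))) = sqrt(-409/3674 + ((-9*(-5 + (-2)**2) + 14) - 2*48/(-7 + 23))) = sqrt(-409*1/3674 + ((-9*(-5 + 4) + 14) - 2*48/16)) = sqrt(-409/3674 + ((-9*(-1) + 14) - 2*48/16)) = sqrt(-409/3674 + ((9 + 14) - 1*6)) = sqrt(-409/3674 + (23 - 6)) = sqrt(-409/3674 + 17) = sqrt(62049/3674) = sqrt(227968026)/3674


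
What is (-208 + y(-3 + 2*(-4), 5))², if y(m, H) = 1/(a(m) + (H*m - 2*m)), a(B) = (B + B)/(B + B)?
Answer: 44315649/1024 ≈ 43277.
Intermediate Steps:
a(B) = 1 (a(B) = (2*B)/((2*B)) = (2*B)*(1/(2*B)) = 1)
y(m, H) = 1/(1 - 2*m + H*m) (y(m, H) = 1/(1 + (H*m - 2*m)) = 1/(1 + (-2*m + H*m)) = 1/(1 - 2*m + H*m))
(-208 + y(-3 + 2*(-4), 5))² = (-208 + 1/(1 - 2*(-3 + 2*(-4)) + 5*(-3 + 2*(-4))))² = (-208 + 1/(1 - 2*(-3 - 8) + 5*(-3 - 8)))² = (-208 + 1/(1 - 2*(-11) + 5*(-11)))² = (-208 + 1/(1 + 22 - 55))² = (-208 + 1/(-32))² = (-208 - 1/32)² = (-6657/32)² = 44315649/1024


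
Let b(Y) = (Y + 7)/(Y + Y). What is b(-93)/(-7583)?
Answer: -43/705219 ≈ -6.0974e-5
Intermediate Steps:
b(Y) = (7 + Y)/(2*Y) (b(Y) = (7 + Y)/((2*Y)) = (7 + Y)*(1/(2*Y)) = (7 + Y)/(2*Y))
b(-93)/(-7583) = ((½)*(7 - 93)/(-93))/(-7583) = ((½)*(-1/93)*(-86))*(-1/7583) = (43/93)*(-1/7583) = -43/705219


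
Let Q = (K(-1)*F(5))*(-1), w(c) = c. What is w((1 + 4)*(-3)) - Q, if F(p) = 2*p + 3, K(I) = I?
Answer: -28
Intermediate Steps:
F(p) = 3 + 2*p
Q = 13 (Q = -(3 + 2*5)*(-1) = -(3 + 10)*(-1) = -1*13*(-1) = -13*(-1) = 13)
w((1 + 4)*(-3)) - Q = (1 + 4)*(-3) - 1*13 = 5*(-3) - 13 = -15 - 13 = -28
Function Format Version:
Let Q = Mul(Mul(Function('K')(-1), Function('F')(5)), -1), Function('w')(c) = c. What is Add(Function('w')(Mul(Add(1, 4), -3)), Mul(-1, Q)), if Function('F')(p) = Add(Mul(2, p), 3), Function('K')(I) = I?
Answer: -28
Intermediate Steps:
Function('F')(p) = Add(3, Mul(2, p))
Q = 13 (Q = Mul(Mul(-1, Add(3, Mul(2, 5))), -1) = Mul(Mul(-1, Add(3, 10)), -1) = Mul(Mul(-1, 13), -1) = Mul(-13, -1) = 13)
Add(Function('w')(Mul(Add(1, 4), -3)), Mul(-1, Q)) = Add(Mul(Add(1, 4), -3), Mul(-1, 13)) = Add(Mul(5, -3), -13) = Add(-15, -13) = -28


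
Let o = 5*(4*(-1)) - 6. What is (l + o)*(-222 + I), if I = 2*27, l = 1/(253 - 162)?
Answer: 56760/13 ≈ 4366.2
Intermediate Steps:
l = 1/91 ≈ 0.010989
I = 54
o = -26 (o = 5*(-4) - 6 = -20 - 6 = -26)
(l + o)*(-222 + I) = (1/91 - 26)*(-222 + 54) = -2365/91*(-168) = 56760/13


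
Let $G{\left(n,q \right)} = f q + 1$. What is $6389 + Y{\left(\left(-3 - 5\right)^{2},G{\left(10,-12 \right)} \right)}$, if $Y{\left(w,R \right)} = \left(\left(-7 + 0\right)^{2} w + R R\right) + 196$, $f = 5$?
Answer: $13202$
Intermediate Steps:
$G{\left(n,q \right)} = 1 + 5 q$ ($G{\left(n,q \right)} = 5 q + 1 = 1 + 5 q$)
$Y{\left(w,R \right)} = 196 + R^{2} + 49 w$ ($Y{\left(w,R \right)} = \left(\left(-7\right)^{2} w + R^{2}\right) + 196 = \left(49 w + R^{2}\right) + 196 = \left(R^{2} + 49 w\right) + 196 = 196 + R^{2} + 49 w$)
$6389 + Y{\left(\left(-3 - 5\right)^{2},G{\left(10,-12 \right)} \right)} = 6389 + \left(196 + \left(1 + 5 \left(-12\right)\right)^{2} + 49 \left(-3 - 5\right)^{2}\right) = 6389 + \left(196 + \left(1 - 60\right)^{2} + 49 \left(-8\right)^{2}\right) = 6389 + \left(196 + \left(-59\right)^{2} + 49 \cdot 64\right) = 6389 + \left(196 + 3481 + 3136\right) = 6389 + 6813 = 13202$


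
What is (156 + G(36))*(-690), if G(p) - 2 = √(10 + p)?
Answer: -109020 - 690*√46 ≈ -1.1370e+5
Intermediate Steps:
G(p) = 2 + √(10 + p)
(156 + G(36))*(-690) = (156 + (2 + √(10 + 36)))*(-690) = (156 + (2 + √46))*(-690) = (158 + √46)*(-690) = -109020 - 690*√46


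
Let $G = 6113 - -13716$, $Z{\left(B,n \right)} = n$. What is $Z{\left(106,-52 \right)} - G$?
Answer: $-19881$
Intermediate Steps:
$G = 19829$ ($G = 6113 + 13716 = 19829$)
$Z{\left(106,-52 \right)} - G = -52 - 19829 = -19881$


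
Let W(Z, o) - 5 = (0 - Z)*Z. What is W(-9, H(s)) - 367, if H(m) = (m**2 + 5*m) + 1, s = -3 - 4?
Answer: -443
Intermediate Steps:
s = -7
H(m) = 1 + m**2 + 5*m
W(Z, o) = 5 - Z**2 (W(Z, o) = 5 + (0 - Z)*Z = 5 + (-Z)*Z = 5 - Z**2)
W(-9, H(s)) - 367 = (5 - 1*(-9)**2) - 367 = (5 - 1*81) - 367 = (5 - 81) - 367 = -76 - 367 = -443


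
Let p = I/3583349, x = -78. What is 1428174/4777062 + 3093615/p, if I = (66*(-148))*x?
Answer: 89151738178677289/6127378192 ≈ 1.4550e+7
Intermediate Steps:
I = 761904 (I = (66*(-148))*(-78) = -9768*(-78) = 761904)
p = 69264/325759 (p = 761904/3583349 = 761904*(1/3583349) = 69264/325759 ≈ 0.21262)
1428174/4777062 + 3093615/p = 1428174/4777062 + 3093615/(69264/325759) = 1428174*(1/4777062) + 3093615*(325759/69264) = 238029/796177 + 111974769865/7696 = 89151738178677289/6127378192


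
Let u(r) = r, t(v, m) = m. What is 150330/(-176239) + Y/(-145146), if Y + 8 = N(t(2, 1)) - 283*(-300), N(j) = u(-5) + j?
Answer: -360591906/250788097 ≈ -1.4378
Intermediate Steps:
N(j) = -5 + j
Y = 84888 (Y = -8 + ((-5 + 1) - 283*(-300)) = -8 + (-4 + 84900) = -8 + 84896 = 84888)
150330/(-176239) + Y/(-145146) = 150330/(-176239) + 84888/(-145146) = 150330*(-1/176239) + 84888*(-1/145146) = -150330/176239 - 14148/24191 = -360591906/250788097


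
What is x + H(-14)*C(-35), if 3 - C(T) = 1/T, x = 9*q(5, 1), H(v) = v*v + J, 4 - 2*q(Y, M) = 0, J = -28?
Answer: 2634/5 ≈ 526.80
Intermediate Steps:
q(Y, M) = 2 (q(Y, M) = 2 - ½*0 = 2 + 0 = 2)
H(v) = -28 + v² (H(v) = v*v - 28 = v² - 28 = -28 + v²)
x = 18 (x = 9*2 = 18)
C(T) = 3 - 1/T
x + H(-14)*C(-35) = 18 + (-28 + (-14)²)*(3 - 1/(-35)) = 18 + (-28 + 196)*(3 - 1*(-1/35)) = 18 + 168*(3 + 1/35) = 18 + 168*(106/35) = 18 + 2544/5 = 2634/5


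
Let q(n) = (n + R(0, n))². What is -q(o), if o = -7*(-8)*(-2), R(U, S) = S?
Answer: -50176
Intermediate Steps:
o = -112 (o = 56*(-2) = -112)
q(n) = 4*n² (q(n) = (n + n)² = (2*n)² = 4*n²)
-q(o) = -4*(-112)² = -4*12544 = -1*50176 = -50176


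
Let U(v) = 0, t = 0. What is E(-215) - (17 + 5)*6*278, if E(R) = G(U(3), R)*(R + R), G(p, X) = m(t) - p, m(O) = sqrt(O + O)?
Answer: -36696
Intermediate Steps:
m(O) = sqrt(2)*sqrt(O) (m(O) = sqrt(2*O) = sqrt(2)*sqrt(O))
G(p, X) = -p (G(p, X) = sqrt(2)*sqrt(0) - p = sqrt(2)*0 - p = 0 - p = -p)
E(R) = 0 (E(R) = (-1*0)*(R + R) = 0*(2*R) = 0)
E(-215) - (17 + 5)*6*278 = 0 - (17 + 5)*6*278 = 0 - 22*6*278 = 0 - 132*278 = 0 - 1*36696 = 0 - 36696 = -36696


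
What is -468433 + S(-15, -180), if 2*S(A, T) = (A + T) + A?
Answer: -468538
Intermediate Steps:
S(A, T) = A + T/2 (S(A, T) = ((A + T) + A)/2 = (T + 2*A)/2 = A + T/2)
-468433 + S(-15, -180) = -468433 + (-15 + (1/2)*(-180)) = -468433 + (-15 - 90) = -468433 - 105 = -468538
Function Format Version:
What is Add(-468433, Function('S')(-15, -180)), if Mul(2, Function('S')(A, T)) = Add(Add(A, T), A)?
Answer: -468538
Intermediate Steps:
Function('S')(A, T) = Add(A, Mul(Rational(1, 2), T)) (Function('S')(A, T) = Mul(Rational(1, 2), Add(Add(A, T), A)) = Mul(Rational(1, 2), Add(T, Mul(2, A))) = Add(A, Mul(Rational(1, 2), T)))
Add(-468433, Function('S')(-15, -180)) = Add(-468433, Add(-15, Mul(Rational(1, 2), -180))) = Add(-468433, Add(-15, -90)) = Add(-468433, -105) = -468538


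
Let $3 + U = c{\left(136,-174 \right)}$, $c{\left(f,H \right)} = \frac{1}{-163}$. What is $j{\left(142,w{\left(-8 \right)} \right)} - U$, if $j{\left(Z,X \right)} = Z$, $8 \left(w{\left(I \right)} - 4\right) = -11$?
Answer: $\frac{23636}{163} \approx 145.01$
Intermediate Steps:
$w{\left(I \right)} = \frac{21}{8}$ ($w{\left(I \right)} = 4 + \frac{1}{8} \left(-11\right) = 4 - \frac{11}{8} = \frac{21}{8}$)
$c{\left(f,H \right)} = - \frac{1}{163}$
$U = - \frac{490}{163}$ ($U = -3 - \frac{1}{163} = - \frac{490}{163} \approx -3.0061$)
$j{\left(142,w{\left(-8 \right)} \right)} - U = 142 - - \frac{490}{163} = 142 + \frac{490}{163} = \frac{23636}{163}$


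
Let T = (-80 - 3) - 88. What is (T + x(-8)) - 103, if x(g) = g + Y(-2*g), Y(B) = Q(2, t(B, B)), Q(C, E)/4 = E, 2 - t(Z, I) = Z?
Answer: -338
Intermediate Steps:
t(Z, I) = 2 - Z
Q(C, E) = 4*E
Y(B) = 8 - 4*B (Y(B) = 4*(2 - B) = 8 - 4*B)
T = -171 (T = -83 - 88 = -171)
x(g) = 8 + 9*g (x(g) = g + (8 - (-8)*g) = g + (8 + 8*g) = 8 + 9*g)
(T + x(-8)) - 103 = (-171 + (8 + 9*(-8))) - 103 = (-171 + (8 - 72)) - 103 = (-171 - 64) - 103 = -235 - 103 = -338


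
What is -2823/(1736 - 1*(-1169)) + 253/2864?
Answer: -7350107/8319920 ≈ -0.88343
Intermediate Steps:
-2823/(1736 - 1*(-1169)) + 253/2864 = -2823/(1736 + 1169) + 253*(1/2864) = -2823/2905 + 253/2864 = -7350107/8319920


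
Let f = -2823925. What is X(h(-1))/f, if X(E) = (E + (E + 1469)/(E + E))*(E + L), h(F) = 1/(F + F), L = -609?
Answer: -137747/434450 ≈ -0.31706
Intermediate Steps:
h(F) = 1/(2*F)
X(E) = (-609 + E)*(E + (1469 + E)/(2*E)) (X(E) = (E + (E + 1469)/(E + E))*(E - 609) = (E + (1469 + E)/((2*E)))*(-609 + E) = (E + (1469 + E)*(1/(2*E)))*(-609 + E) = (E + (1469 + E)/(2*E))*(-609 + E) = (-609 + E)*(E + (1469 + E)/(2*E)))
X(h(-1))/f = (430 + ((½)/(-1))² - 894621/(2*((½)/(-1))) - 1217/(4*(-1)))/(-2823925) = (430 + ((½)*(-1))² - 894621/(2*((½)*(-1))) - 1217*(-1)/4)*(-1/2823925) = (430 + (-½)² - 894621/(2*(-½)) - 1217/2*(-½))*(-1/2823925) = (430 + ¼ - 894621/2*(-2) + 1217/4)*(-1/2823925) = (430 + ¼ + 894621 + 1217/4)*(-1/2823925) = (1790711/2)*(-1/2823925) = -137747/434450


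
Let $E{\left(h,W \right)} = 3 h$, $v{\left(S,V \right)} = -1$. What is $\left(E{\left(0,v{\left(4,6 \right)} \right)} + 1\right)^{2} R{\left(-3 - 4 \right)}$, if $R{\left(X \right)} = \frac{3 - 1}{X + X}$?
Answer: $- \frac{1}{7} \approx -0.14286$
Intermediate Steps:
$R{\left(X \right)} = \frac{1}{X}$ ($R{\left(X \right)} = \frac{2}{2 X} = 2 \frac{1}{2 X} = \frac{1}{X}$)
$\left(E{\left(0,v{\left(4,6 \right)} \right)} + 1\right)^{2} R{\left(-3 - 4 \right)} = \frac{\left(3 \cdot 0 + 1\right)^{2}}{-3 - 4} = \frac{\left(0 + 1\right)^{2}}{-7} = 1^{2} \left(- \frac{1}{7}\right) = 1 \left(- \frac{1}{7}\right) = - \frac{1}{7}$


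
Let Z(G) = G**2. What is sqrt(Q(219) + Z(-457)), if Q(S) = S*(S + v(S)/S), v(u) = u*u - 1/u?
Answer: 4*sqrt(913570107)/219 ≈ 552.06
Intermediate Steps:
v(u) = u**2 - 1/u
Q(S) = S*(S + (-1 + S**3)/S**2) (Q(S) = S*(S + ((-1 + S**3)/S)/S) = S*(S + (-1 + S**3)/S**2))
sqrt(Q(219) + Z(-457)) = sqrt((-1 + 2*219**3)/219 + (-457)**2) = sqrt((-1 + 2*10503459)/219 + 208849) = sqrt((-1 + 21006918)/219 + 208849) = sqrt((1/219)*21006917 + 208849) = sqrt(21006917/219 + 208849) = sqrt(66744848/219) = 4*sqrt(913570107)/219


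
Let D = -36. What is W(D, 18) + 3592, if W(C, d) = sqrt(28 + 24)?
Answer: 3592 + 2*sqrt(13) ≈ 3599.2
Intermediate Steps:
W(C, d) = 2*sqrt(13) (W(C, d) = sqrt(52) = 2*sqrt(13))
W(D, 18) + 3592 = 2*sqrt(13) + 3592 = 3592 + 2*sqrt(13)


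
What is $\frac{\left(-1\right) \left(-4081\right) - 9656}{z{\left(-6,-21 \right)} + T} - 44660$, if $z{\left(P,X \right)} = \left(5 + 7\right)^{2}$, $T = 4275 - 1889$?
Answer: $- \frac{22599075}{506} \approx -44662.0$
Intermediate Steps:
$T = 2386$ ($T = 4275 - 1889 = 2386$)
$z{\left(P,X \right)} = 144$ ($z{\left(P,X \right)} = 12^{2} = 144$)
$\frac{\left(-1\right) \left(-4081\right) - 9656}{z{\left(-6,-21 \right)} + T} - 44660 = \frac{\left(-1\right) \left(-4081\right) - 9656}{144 + 2386} - 44660 = \frac{4081 - 9656}{2530} - 44660 = \left(-5575\right) \frac{1}{2530} - 44660 = - \frac{1115}{506} - 44660 = - \frac{22599075}{506}$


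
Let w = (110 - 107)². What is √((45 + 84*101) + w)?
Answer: √8538 ≈ 92.401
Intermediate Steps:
w = 9 (w = 3² = 9)
√((45 + 84*101) + w) = √((45 + 84*101) + 9) = √((45 + 8484) + 9) = √(8529 + 9) = √8538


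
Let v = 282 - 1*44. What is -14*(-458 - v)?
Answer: 9744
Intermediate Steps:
v = 238 (v = 282 - 44 = 238)
-14*(-458 - v) = -14*(-458 - 1*238) = -14*(-458 - 238) = -14*(-696) = 9744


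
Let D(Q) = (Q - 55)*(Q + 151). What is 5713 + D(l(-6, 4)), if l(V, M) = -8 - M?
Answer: -3600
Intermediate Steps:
D(Q) = (-55 + Q)*(151 + Q)
5713 + D(l(-6, 4)) = 5713 + (-8305 + (-8 - 1*4)² + 96*(-8 - 1*4)) = 5713 + (-8305 + (-8 - 4)² + 96*(-8 - 4)) = 5713 + (-8305 + (-12)² + 96*(-12)) = 5713 + (-8305 + 144 - 1152) = 5713 - 9313 = -3600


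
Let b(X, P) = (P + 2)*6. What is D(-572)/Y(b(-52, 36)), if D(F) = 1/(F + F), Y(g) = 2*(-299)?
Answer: 1/684112 ≈ 1.4617e-6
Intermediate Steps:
b(X, P) = 12 + 6*P (b(X, P) = (2 + P)*6 = 12 + 6*P)
Y(g) = -598
D(F) = 1/(2*F)
D(-572)/Y(b(-52, 36)) = ((½)/(-572))/(-598) = ((½)*(-1/572))*(-1/598) = -1/1144*(-1/598) = 1/684112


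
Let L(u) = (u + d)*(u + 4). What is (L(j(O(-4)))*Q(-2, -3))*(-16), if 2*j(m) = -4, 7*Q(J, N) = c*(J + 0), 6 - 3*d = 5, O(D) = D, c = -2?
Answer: 640/21 ≈ 30.476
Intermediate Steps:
d = ⅓ (d = 2 - ⅓*5 = 2 - 5/3 = ⅓ ≈ 0.33333)
Q(J, N) = -2*J/7 (Q(J, N) = (-2*(J + 0))/7 = (-2*J)/7 = -2*J/7)
j(m) = -2 (j(m) = (½)*(-4) = -2)
L(u) = (4 + u)*(⅓ + u) (L(u) = (u + ⅓)*(u + 4) = (⅓ + u)*(4 + u) = (4 + u)*(⅓ + u))
(L(j(O(-4)))*Q(-2, -3))*(-16) = ((4/3 + (-2)² + (13/3)*(-2))*(-2/7*(-2)))*(-16) = ((4/3 + 4 - 26/3)*(4/7))*(-16) = -10/3*4/7*(-16) = -40/21*(-16) = 640/21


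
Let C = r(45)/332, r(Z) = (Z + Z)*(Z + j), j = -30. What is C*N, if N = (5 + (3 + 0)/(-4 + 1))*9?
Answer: 12150/83 ≈ 146.39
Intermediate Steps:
r(Z) = 2*Z*(-30 + Z) (r(Z) = (Z + Z)*(Z - 30) = (2*Z)*(-30 + Z) = 2*Z*(-30 + Z))
N = 36 (N = (5 + 3/(-3))*9 = (5 + 3*(-⅓))*9 = (5 - 1)*9 = 4*9 = 36)
C = 675/166 (C = (2*45*(-30 + 45))/332 = (2*45*15)*(1/332) = 1350*(1/332) = 675/166 ≈ 4.0663)
C*N = (675/166)*36 = 12150/83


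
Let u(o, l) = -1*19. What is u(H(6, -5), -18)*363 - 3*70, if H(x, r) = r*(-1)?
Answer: -7107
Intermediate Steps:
H(x, r) = -r
u(o, l) = -19
u(H(6, -5), -18)*363 - 3*70 = -19*363 - 3*70 = -6897 - 210 = -7107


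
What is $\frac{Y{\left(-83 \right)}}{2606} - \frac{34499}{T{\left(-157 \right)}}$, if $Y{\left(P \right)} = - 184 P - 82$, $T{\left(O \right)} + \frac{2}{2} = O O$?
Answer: $\frac{142249363}{32116344} \approx 4.4292$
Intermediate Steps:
$T{\left(O \right)} = -1 + O^{2}$ ($T{\left(O \right)} = -1 + O O = -1 + O^{2}$)
$Y{\left(P \right)} = -82 - 184 P$
$\frac{Y{\left(-83 \right)}}{2606} - \frac{34499}{T{\left(-157 \right)}} = \frac{-82 - -15272}{2606} - \frac{34499}{-1 + \left(-157\right)^{2}} = \left(-82 + 15272\right) \frac{1}{2606} - \frac{34499}{-1 + 24649} = 15190 \cdot \frac{1}{2606} - \frac{34499}{24648} = \frac{7595}{1303} - \frac{34499}{24648} = \frac{142249363}{32116344}$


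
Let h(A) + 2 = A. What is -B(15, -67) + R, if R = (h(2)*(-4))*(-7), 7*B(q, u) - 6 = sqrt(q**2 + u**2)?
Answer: -6/7 - sqrt(4714)/7 ≈ -10.666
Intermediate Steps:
h(A) = -2 + A
B(q, u) = 6/7 + sqrt(q**2 + u**2)/7
R = 0 (R = ((-2 + 2)*(-4))*(-7) = (0*(-4))*(-7) = 0*(-7) = 0)
-B(15, -67) + R = -(6/7 + sqrt(15**2 + (-67)**2)/7) + 0 = -(6/7 + sqrt(225 + 4489)/7) + 0 = -(6/7 + sqrt(4714)/7) + 0 = (-6/7 - sqrt(4714)/7) + 0 = -6/7 - sqrt(4714)/7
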